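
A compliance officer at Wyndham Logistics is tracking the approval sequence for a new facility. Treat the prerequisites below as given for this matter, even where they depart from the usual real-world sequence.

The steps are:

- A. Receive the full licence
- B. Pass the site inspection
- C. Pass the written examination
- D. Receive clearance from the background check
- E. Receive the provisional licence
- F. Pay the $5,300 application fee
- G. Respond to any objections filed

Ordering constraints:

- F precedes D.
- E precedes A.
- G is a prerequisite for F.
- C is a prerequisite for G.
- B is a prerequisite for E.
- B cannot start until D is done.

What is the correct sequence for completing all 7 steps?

C G F D B E A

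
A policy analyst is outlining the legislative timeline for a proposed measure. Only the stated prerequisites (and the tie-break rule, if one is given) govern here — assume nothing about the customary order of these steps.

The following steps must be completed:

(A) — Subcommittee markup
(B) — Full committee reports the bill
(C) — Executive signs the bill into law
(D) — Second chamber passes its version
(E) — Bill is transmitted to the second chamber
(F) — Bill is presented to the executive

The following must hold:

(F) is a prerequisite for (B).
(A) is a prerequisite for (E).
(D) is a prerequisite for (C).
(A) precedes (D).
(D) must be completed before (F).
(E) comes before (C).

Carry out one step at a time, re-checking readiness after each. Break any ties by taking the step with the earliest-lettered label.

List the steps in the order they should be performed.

(A) (D) (E) (C) (F) (B)

(A) has no prerequisites → (A) first.
Ready: (D) and (E). (D) has the earlier label → (D).
(F) now also ready, so the ready set is {(E), (F)}; (E) has the earlier label → (E).
Now (C) and (F) have their prerequisites met. (C) has the earlier label, so (C) next.
(F) needed (D), now all done → (F).
(B) needed (F), now all done → (B).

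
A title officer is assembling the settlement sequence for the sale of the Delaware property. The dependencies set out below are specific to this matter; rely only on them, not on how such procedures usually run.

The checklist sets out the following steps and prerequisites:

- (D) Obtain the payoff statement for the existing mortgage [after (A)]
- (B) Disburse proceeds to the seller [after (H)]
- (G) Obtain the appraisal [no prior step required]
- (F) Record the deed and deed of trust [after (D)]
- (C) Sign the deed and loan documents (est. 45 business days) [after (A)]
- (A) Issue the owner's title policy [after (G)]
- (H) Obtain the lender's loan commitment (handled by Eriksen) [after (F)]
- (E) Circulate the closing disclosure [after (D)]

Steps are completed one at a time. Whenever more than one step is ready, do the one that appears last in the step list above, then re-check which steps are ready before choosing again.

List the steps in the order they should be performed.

Only (G) has no prerequisites, so it is first.
That leaves (A) as the only ready step → (A).
Ready: (C) and (D). (C) is listed later → (C).
(D) needed (A), now all done → (D).
(E) and (F) are both available; (E) is listed later → (E).
(F) is the only step now ready → (F).
(H) needed (F), now all done → (H).
That leaves (B) as the only ready step → (B).

(G), (A), (C), (D), (E), (F), (H), (B)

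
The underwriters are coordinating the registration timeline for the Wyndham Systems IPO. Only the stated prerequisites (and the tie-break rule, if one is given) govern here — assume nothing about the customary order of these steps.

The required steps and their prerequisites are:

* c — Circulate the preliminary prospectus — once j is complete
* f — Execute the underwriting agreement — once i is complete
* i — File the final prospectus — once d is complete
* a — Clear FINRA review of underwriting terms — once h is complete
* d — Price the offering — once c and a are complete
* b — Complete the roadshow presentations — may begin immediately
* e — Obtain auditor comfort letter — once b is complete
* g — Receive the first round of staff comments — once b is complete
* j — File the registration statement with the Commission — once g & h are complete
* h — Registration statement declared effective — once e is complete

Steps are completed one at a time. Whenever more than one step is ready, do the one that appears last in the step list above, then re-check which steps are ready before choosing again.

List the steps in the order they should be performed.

b is the only step with nothing outstanding, so it goes first.
Ready: g and e. g is listed later → g.
e is the only step now ready → e.
h is the only step now ready → h.
Ready: j and a. j is listed later → j.
Ready: a and c. a is listed later → a.
That leaves c as the only ready step → c.
d needed a and c, now all done → d.
That leaves i as the only ready step → i.
Next only f has its prerequisites met → f.

b, g, e, h, j, a, c, d, i, f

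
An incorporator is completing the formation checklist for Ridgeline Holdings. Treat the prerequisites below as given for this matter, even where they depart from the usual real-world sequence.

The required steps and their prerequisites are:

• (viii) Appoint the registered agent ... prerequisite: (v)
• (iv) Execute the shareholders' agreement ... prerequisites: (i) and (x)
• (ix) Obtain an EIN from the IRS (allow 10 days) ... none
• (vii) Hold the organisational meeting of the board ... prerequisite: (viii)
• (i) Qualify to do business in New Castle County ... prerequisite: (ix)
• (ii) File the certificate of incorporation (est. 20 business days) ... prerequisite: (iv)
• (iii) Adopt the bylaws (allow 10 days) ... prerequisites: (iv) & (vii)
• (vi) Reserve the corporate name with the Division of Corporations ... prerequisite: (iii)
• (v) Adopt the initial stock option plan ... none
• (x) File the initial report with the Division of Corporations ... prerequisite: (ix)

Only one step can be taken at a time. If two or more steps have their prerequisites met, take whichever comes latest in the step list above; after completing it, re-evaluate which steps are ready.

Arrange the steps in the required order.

(v) and (ix) have no prerequisites; (v) is listed later, so (v) is first.
(viii) now also ready, so the ready set is {(ix), (viii)}; (ix) is listed later → (ix).
(x) and (i) now also ready, so the ready set is {(x), (i), (viii)}; (x) is listed later → (x).
(i) and (viii) are both available; (i) is listed later → (i).
Now (iv) and (viii) have their prerequisites met. (iv) is listed later, so (iv) next.
(ii) now also ready, so the ready set is {(ii), (viii)}; (ii) is listed later → (ii).
(viii) is the only step now ready → (viii).
Next only (vii) has its prerequisites met → (vii).
That leaves (iii) as the only ready step → (iii).
That leaves (vi) as the only ready step → (vi).

(v) (ix) (x) (i) (iv) (ii) (viii) (vii) (iii) (vi)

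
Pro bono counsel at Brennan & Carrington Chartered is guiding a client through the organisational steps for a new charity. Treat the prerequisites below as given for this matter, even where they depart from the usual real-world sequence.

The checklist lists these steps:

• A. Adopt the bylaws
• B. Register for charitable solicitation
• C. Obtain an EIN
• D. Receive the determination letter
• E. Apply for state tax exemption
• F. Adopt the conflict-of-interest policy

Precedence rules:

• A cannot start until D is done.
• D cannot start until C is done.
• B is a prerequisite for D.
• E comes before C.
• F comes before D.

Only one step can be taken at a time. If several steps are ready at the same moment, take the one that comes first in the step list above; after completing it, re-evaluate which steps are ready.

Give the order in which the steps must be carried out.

B E C F D A

Nothing is required for B, E and F. B is listed earlier → B first.
Ready: E and F. E is listed earlier → E.
C and F are both available; C is listed earlier → C.
Next only F has its prerequisites met → F.
That leaves D as the only ready step → D.
A needed D, now all done → A.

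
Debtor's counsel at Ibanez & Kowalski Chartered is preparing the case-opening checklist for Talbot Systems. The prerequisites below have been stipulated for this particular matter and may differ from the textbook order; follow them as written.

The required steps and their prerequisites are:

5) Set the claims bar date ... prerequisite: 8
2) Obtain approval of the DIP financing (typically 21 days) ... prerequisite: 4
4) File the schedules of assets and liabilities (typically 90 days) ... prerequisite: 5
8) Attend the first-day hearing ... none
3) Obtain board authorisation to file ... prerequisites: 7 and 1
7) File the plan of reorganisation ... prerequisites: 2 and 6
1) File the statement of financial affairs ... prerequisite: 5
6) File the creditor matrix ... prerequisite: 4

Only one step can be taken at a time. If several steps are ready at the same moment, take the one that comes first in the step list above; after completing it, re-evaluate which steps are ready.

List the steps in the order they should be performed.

8, 5, 4, 2, 1, 6, 7, 3

Only 8 has no prerequisites, so it is first.
Next only 5 has its prerequisites met → 5.
4 and 1 are both available; 4 is listed earlier → 4.
2 and 6 now also ready, so the ready set is {2, 1, 6}; 2 is listed earlier → 2.
1 and 6 are both available; 1 is listed earlier → 1.
That leaves 6 as the only ready step → 6.
7 needed 2 and 6, now all done → 7.
3 needed 7 and 1, now all done → 3.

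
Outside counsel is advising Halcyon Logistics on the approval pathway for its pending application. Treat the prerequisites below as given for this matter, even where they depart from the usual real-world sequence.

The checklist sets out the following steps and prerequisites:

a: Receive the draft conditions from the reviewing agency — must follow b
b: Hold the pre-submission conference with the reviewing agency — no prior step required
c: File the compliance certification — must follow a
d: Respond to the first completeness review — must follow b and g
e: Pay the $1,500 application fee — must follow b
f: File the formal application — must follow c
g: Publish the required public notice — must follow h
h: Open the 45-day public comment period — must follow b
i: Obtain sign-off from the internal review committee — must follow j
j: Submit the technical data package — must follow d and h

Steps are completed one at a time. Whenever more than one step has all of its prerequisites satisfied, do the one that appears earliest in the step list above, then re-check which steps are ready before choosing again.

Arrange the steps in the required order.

b is the only step with nothing outstanding, so it goes first.
a, e and h are all available; a is listed earlier → a.
Ready: c, e and h. c is listed earlier → c.
e, f and h are all available; e is listed earlier → e.
Now f and h have their prerequisites met. f is listed earlier, so f next.
That leaves h as the only ready step → h.
g needed h, now all done → g.
That leaves d as the only ready step → d.
Next only j has its prerequisites met → j.
Next only i has its prerequisites met → i.

b → a → c → e → f → h → g → d → j → i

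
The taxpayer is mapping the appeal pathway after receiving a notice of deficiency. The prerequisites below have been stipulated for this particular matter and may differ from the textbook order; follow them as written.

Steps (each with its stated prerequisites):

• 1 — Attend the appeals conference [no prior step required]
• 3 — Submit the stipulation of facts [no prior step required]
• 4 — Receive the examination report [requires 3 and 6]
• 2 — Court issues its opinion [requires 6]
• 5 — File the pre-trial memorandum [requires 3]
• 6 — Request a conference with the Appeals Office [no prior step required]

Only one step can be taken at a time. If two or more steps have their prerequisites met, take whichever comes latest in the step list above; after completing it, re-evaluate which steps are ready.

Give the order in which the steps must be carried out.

6, 2, 3, 5, 4, 1

Nothing is required for 6, 3 and 1. 6 is listed later → 6 first.
2, 3 and 1 are all available; 2 is listed later → 2.
Now 3 and 1 have their prerequisites met. 3 is listed later, so 3 next.
5 and 4 now also ready, so the ready set is {5, 4, 1}; 5 is listed later → 5.
Now 4 and 1 have their prerequisites met. 4 is listed later, so 4 next.
1 is the only step now ready → 1.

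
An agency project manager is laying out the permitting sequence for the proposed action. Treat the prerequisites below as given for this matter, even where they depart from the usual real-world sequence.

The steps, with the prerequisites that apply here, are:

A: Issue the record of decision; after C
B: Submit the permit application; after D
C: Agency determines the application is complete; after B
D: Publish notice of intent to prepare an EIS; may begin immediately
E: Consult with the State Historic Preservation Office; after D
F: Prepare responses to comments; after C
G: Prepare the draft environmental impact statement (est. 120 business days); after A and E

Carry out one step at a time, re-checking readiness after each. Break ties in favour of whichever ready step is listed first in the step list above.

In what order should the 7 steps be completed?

D, B, C, A, E, F, G

D has no prerequisites → D first.
B and E are both available; B is listed earlier → B.
C now also ready, so the ready set is {C, E}; C is listed earlier → C.
A, E and F are all available; A is listed earlier → A.
Ready: E and F. E is listed earlier → E.
G now also ready, so the ready set is {F, G}; F is listed earlier → F.
G is the only step now ready → G.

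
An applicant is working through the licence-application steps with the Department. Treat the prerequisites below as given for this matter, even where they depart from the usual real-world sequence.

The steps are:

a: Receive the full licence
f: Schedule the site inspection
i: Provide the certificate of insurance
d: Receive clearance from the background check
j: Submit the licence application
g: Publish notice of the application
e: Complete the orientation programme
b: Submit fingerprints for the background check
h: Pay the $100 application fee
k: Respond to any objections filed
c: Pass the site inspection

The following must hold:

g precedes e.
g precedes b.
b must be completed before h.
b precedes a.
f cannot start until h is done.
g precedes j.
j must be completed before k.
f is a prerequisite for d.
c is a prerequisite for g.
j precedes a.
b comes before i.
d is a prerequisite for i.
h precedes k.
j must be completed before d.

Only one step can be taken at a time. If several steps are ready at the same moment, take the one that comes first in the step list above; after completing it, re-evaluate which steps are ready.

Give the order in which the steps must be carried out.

c is the only step with nothing outstanding, so it goes first.
g needed c, now all done → g.
j, e and b are all available; j is listed earlier → j.
Ready: e and b. e is listed earlier → e.
b needed g, now all done → b.
Now a and h have their prerequisites met. a is listed earlier, so a next.
Next only h has its prerequisites met → h.
Ready: f and k. f is listed earlier → f.
d now also ready, so the ready set is {d, k}; d is listed earlier → d.
i now also ready, so the ready set is {i, k}; i is listed earlier → i.
k needed j and h, now all done → k.

c, g, j, e, b, a, h, f, d, i, k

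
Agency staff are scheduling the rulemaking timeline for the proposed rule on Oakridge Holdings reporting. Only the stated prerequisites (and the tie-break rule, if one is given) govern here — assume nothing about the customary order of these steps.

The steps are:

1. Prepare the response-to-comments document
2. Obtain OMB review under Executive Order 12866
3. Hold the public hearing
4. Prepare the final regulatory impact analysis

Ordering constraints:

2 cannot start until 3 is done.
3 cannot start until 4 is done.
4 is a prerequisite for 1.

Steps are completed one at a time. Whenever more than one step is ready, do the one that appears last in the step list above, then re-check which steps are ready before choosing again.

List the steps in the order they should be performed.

4 → 3 → 2 → 1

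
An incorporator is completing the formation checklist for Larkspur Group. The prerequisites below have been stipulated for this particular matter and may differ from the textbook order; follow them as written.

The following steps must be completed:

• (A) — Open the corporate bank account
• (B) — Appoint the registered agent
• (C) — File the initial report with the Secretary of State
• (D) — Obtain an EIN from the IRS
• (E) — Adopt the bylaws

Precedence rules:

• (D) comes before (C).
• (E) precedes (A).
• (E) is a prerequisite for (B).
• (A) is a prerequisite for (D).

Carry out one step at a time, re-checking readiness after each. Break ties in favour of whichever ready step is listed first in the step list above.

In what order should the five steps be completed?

(E), (A), (B), (D), (C)

Only (E) has no prerequisites, so it is first.
Now (A) and (B) have their prerequisites met. (A) is listed earlier, so (A) next.
(B) and (D) are both available; (B) is listed earlier → (B).
(D) needed (A), now all done → (D).
Next only (C) has its prerequisites met → (C).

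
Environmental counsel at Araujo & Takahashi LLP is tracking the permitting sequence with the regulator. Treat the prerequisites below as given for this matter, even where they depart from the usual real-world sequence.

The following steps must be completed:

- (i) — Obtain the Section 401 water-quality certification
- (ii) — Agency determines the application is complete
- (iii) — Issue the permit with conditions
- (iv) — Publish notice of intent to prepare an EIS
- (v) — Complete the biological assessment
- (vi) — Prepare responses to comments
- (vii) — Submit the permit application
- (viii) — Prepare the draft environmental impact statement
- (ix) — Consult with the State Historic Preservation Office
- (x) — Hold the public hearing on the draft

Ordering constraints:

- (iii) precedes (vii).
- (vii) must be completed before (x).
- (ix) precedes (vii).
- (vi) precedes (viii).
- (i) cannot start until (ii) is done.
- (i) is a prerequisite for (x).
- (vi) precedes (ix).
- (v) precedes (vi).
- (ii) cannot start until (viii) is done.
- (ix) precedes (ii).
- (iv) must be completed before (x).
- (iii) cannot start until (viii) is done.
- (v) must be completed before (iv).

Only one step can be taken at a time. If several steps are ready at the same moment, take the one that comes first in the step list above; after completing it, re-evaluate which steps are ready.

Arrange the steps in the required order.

(v), (iv), (vi), (viii), (iii), (ix), (ii), (i), (vii), (x)

(v) is the only step with nothing outstanding, so it goes first.
(iv) and (vi) are both available; (iv) is listed earlier → (iv).
(vi) needed (v), now all done → (vi).
Now (viii) and (ix) have their prerequisites met. (viii) is listed earlier, so (viii) next.
Now (iii) and (ix) have their prerequisites met. (iii) is listed earlier, so (iii) next.
(ix) is the only step now ready → (ix).
(ii) and (vii) are both available; (ii) is listed earlier → (ii).
(i) now also ready, so the ready set is {(i), (vii)}; (i) is listed earlier → (i).
(vii) is the only step now ready → (vii).
(x) needed (i), (iv) and (vii), now all done → (x).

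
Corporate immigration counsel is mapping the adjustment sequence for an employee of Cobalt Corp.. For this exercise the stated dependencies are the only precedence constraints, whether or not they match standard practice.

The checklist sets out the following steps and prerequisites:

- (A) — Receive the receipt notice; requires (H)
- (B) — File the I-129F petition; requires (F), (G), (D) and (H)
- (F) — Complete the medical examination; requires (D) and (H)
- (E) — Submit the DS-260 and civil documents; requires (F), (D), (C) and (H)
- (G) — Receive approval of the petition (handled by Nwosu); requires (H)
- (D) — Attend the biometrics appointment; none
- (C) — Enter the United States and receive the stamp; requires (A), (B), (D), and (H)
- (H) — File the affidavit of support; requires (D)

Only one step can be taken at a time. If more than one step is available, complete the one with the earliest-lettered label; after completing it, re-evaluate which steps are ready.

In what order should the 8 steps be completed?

Only (D) has no prerequisites, so it is first.
(H) is the only step now ready → (H).
Now (A), (F) and (G) have their prerequisites met. (A) has the earlier label, so (A) next.
(F) and (G) are both available; (F) has the earlier label → (F).
(G) is the only step now ready → (G).
(B) needed (D), (F), (G) and (H), now all done → (B).
Next only (C) has its prerequisites met → (C).
(E) needed (C), (D), (F) and (H), now all done → (E).

(D) → (H) → (A) → (F) → (G) → (B) → (C) → (E)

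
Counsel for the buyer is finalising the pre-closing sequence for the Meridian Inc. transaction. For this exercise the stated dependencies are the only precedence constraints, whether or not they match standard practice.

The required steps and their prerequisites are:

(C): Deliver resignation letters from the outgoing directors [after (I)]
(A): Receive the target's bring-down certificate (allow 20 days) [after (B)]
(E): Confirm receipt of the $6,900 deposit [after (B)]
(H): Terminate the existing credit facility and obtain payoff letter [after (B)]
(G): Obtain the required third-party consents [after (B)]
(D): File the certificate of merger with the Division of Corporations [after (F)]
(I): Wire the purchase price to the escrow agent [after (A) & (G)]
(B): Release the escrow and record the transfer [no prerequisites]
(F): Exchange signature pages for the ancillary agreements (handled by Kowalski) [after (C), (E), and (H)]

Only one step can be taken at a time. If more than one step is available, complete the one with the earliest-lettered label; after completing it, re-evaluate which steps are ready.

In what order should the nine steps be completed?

(B), (A), (E), (G), (H), (I), (C), (F), (D)

Only (B) has no prerequisites, so it is first.
(A), (E), (G) and (H) are all available; (A) has the earlier label → (A).
Now (E), (G) and (H) have their prerequisites met. (E) has the earlier label, so (E) next.
(G) and (H) are both available; (G) has the earlier label → (G).
Ready: (H) and (I). (H) has the earlier label → (H).
Next only (I) has its prerequisites met → (I).
(C) needed (I), now all done → (C).
(F) needed (C), (E) and (H), now all done → (F).
That leaves (D) as the only ready step → (D).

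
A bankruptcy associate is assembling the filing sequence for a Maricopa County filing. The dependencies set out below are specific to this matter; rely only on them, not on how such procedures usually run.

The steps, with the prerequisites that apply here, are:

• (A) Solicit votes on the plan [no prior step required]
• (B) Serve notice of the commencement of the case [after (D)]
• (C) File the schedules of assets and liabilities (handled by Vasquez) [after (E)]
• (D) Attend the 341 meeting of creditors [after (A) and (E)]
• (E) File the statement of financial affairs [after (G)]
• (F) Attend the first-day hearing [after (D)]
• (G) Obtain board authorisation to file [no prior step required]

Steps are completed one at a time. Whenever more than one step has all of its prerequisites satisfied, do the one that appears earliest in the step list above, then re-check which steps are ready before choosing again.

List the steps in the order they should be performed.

(A) (G) (E) (C) (D) (B) (F)

Nothing is required for (A) and (G). (A) is listed earlier → (A) first.
That leaves (G) as the only ready step → (G).
That leaves (E) as the only ready step → (E).
Ready: (C) and (D). (C) is listed earlier → (C).
Next only (D) has its prerequisites met → (D).
Now (B) and (F) have their prerequisites met. (B) is listed earlier, so (B) next.
That leaves (F) as the only ready step → (F).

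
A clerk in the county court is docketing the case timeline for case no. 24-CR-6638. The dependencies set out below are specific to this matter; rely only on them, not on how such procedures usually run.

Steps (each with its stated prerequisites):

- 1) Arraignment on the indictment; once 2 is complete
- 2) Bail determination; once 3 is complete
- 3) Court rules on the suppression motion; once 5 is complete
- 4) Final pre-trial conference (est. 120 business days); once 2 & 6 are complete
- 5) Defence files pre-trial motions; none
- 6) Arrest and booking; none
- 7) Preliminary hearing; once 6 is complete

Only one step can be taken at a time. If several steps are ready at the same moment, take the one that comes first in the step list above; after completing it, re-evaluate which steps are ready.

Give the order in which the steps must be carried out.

5, 3, 2, 1, 6, 4, 7

Nothing is required for 5 and 6. 5 is listed earlier → 5 first.
3 now also ready, so the ready set is {3, 6}; 3 is listed earlier → 3.
Ready: 2 and 6. 2 is listed earlier → 2.
Ready: 1 and 6. 1 is listed earlier → 1.
That leaves 6 as the only ready step → 6.
Ready: 4 and 7. 4 is listed earlier → 4.
Next only 7 has its prerequisites met → 7.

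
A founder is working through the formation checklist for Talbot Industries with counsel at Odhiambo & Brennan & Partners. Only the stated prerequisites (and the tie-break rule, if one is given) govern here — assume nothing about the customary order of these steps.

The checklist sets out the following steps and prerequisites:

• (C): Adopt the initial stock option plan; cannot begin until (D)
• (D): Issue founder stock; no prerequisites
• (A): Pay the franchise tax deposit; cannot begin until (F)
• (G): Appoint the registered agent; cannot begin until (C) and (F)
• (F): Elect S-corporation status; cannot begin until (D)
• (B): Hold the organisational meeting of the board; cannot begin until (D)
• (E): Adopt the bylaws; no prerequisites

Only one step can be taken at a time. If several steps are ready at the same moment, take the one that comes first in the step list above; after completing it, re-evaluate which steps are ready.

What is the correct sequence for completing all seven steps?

(D) (C) (F) (A) (G) (B) (E)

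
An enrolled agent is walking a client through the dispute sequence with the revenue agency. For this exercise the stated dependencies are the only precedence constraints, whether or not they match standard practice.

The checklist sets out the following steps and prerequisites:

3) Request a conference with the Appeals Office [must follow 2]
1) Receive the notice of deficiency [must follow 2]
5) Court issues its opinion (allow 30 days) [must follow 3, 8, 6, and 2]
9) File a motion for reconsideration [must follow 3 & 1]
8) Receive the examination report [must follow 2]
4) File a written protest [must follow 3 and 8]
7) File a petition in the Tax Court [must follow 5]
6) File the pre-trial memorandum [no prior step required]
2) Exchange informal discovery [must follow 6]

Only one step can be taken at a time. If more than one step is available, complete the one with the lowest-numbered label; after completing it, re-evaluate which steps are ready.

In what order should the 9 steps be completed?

6 has no prerequisites → 6 first.
2 is the only step now ready → 2.
Now 1, 3 and 8 have their prerequisites met. 1 has the earlier label, so 1 next.
3 and 8 are both available; 3 has the earlier label → 3.
8 and 9 are both available; 8 has the earlier label → 8.
4 and 5 now also ready, so the ready set is {4, 5, 9}; 4 has the earlier label → 4.
Ready: 5 and 9. 5 has the earlier label → 5.
7 now also ready, so the ready set is {7, 9}; 7 has the earlier label → 7.
Next only 9 has its prerequisites met → 9.

6 2 1 3 8 4 5 7 9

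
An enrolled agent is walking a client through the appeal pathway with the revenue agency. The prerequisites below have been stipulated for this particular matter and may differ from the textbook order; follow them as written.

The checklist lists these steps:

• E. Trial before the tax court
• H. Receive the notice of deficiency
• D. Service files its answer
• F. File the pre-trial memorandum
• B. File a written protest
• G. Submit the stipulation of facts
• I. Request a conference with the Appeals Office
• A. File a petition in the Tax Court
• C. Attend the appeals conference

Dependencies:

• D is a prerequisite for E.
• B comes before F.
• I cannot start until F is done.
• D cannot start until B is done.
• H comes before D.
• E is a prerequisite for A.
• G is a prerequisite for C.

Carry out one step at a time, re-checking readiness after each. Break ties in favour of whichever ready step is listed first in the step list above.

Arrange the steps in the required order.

H, B, D, E, F, G, I, A, C

H, B and G have no prerequisites; H is listed earlier, so H is first.
Now B and G have their prerequisites met. B is listed earlier, so B next.
Now D, F and G have their prerequisites met. D is listed earlier, so D next.
Ready: E, F and G. E is listed earlier → E.
F, G and A are all available; F is listed earlier → F.
I now also ready, so the ready set is {G, I, A}; G is listed earlier → G.
C now also ready, so the ready set is {I, A, C}; I is listed earlier → I.
Ready: A and C. A is listed earlier → A.
C needed G, now all done → C.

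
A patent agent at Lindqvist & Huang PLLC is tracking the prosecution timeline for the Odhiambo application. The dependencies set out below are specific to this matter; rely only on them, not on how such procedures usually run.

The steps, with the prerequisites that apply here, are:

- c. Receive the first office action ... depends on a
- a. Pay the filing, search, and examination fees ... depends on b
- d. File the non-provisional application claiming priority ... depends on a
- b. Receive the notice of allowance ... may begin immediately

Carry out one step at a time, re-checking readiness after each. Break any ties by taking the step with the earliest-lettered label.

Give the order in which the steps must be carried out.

b a c d

b is the only step with nothing outstanding, so it goes first.
That leaves a as the only ready step → a.
Ready: c and d. c has the earlier label → c.
d is the only step now ready → d.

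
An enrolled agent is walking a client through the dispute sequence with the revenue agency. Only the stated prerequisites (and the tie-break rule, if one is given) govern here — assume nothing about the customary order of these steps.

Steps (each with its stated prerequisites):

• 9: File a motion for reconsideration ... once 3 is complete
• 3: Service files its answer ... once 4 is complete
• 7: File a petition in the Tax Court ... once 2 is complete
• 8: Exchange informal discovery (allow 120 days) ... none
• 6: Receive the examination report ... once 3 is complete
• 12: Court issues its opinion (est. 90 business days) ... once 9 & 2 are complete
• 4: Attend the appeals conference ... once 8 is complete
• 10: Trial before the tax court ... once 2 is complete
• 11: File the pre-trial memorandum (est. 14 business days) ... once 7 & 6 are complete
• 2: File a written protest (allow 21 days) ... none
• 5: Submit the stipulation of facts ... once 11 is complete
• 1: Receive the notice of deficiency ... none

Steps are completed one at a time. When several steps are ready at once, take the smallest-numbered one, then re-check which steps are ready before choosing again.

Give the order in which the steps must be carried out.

Nothing is required for 1, 2 and 8. 1 has the earlier label → 1 first.
Ready: 2 and 8. 2 has the earlier label → 2.
7, 8 and 10 are all available; 7 has the earlier label → 7.
Ready: 8 and 10. 8 has the earlier label → 8.
Ready: 4 and 10. 4 has the earlier label → 4.
Ready: 3 and 10. 3 has the earlier label → 3.
6 and 9 now also ready, so the ready set is {6, 9, 10}; 6 has the earlier label → 6.
11 now also ready, so the ready set is {9, 10, 11}; 9 has the earlier label → 9.
10, 11 and 12 are all available; 10 has the earlier label → 10.
Now 11 and 12 have their prerequisites met. 11 has the earlier label, so 11 next.
5 and 12 are both available; 5 has the earlier label → 5.
12 is the only step now ready → 12.

1 → 2 → 7 → 8 → 4 → 3 → 6 → 9 → 10 → 11 → 5 → 12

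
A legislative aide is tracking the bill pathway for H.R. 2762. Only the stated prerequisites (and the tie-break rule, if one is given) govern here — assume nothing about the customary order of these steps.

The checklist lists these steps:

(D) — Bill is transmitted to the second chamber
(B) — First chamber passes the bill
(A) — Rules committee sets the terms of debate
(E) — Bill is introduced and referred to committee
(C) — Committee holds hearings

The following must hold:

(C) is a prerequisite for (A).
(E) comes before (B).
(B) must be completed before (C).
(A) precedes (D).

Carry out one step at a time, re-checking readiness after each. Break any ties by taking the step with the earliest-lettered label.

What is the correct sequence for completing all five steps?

(E) (B) (C) (A) (D)

(E) is the only step with nothing outstanding, so it goes first.
(B) is the only step now ready → (B).
(C) needed (B), now all done → (C).
Next only (A) has its prerequisites met → (A).
(D) is the only step now ready → (D).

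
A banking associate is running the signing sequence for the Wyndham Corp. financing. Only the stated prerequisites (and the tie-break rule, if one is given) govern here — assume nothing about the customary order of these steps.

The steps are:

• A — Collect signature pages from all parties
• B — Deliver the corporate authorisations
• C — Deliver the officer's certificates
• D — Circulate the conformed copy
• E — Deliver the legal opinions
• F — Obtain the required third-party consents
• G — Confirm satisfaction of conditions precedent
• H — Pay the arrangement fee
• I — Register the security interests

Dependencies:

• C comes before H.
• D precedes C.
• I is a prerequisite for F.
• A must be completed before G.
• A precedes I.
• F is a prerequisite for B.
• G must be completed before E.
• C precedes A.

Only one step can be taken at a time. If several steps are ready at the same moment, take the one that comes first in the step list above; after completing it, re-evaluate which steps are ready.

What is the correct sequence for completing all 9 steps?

D, C, A, G, E, H, I, F, B

D is the only step with nothing outstanding, so it goes first.
C is the only step now ready → C.
Ready: A and H. A is listed earlier → A.
Now G, H and I have their prerequisites met. G is listed earlier, so G next.
Ready: E, H and I. E is listed earlier → E.
Now H and I have their prerequisites met. H is listed earlier, so H next.
I needed A, now all done → I.
That leaves F as the only ready step → F.
Next only B has its prerequisites met → B.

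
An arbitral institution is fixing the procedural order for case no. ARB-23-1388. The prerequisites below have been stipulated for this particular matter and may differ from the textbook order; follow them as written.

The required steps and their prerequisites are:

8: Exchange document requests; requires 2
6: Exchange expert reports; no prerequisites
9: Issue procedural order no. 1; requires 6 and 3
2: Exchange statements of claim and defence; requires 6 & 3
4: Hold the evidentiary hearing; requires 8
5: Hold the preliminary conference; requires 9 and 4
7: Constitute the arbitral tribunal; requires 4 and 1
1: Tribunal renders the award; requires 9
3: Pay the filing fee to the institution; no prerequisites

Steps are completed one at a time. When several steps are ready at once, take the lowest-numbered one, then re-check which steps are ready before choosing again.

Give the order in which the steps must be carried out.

3 and 6 have no prerequisites; 3 has the earlier label, so 3 is first.
That leaves 6 as the only ready step → 6.
Now 2 and 9 have their prerequisites met. 2 has the earlier label, so 2 next.
Now 8 and 9 have their prerequisites met. 8 has the earlier label, so 8 next.
4 now also ready, so the ready set is {4, 9}; 4 has the earlier label → 4.
9 needed 3 and 6, now all done → 9.
Ready: 1 and 5. 1 has the earlier label → 1.
5 and 7 are both available; 5 has the earlier label → 5.
Next only 7 has its prerequisites met → 7.

3, 6, 2, 8, 4, 9, 1, 5, 7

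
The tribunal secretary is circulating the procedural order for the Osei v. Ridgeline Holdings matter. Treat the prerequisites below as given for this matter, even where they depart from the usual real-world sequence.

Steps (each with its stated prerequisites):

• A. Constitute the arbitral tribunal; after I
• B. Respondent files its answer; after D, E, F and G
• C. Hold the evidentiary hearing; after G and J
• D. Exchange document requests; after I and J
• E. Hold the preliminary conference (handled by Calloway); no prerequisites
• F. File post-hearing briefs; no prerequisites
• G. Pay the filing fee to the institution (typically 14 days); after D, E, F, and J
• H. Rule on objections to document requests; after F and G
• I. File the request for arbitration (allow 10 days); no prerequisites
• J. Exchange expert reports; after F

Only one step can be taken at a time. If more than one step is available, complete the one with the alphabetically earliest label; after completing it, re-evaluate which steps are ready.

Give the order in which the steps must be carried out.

E, F, I, A, J, D, G, B, C, H

E, F and I have no prerequisites; E has the earlier label, so E is first.
Ready: F and I. F has the earlier label → F.
Now I and J have their prerequisites met. I has the earlier label, so I next.
Ready: A and J. A has the earlier label → A.
That leaves J as the only ready step → J.
D needed I and J, now all done → D.
G needed D, E, F and J, now all done → G.
Ready: B, C and H. B has the earlier label → B.
Ready: C and H. C has the earlier label → C.
Next only H has its prerequisites met → H.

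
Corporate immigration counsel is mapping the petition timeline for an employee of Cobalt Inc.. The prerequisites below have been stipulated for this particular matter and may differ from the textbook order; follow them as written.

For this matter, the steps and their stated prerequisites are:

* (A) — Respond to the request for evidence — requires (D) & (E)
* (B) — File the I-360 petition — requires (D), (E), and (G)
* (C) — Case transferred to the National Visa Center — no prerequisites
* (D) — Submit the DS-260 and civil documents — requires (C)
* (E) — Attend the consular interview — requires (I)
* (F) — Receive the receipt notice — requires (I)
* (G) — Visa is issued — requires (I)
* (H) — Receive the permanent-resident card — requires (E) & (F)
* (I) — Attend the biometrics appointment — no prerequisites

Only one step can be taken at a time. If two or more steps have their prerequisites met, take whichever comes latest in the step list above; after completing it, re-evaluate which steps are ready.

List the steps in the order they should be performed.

(I) and (C) have no prerequisites; (I) is listed later, so (I) is first.
Now (G), (F), (E) and (C) have their prerequisites met. (G) is listed later, so (G) next.
(F), (E) and (C) are all available; (F) is listed later → (F).
Now (E) and (C) have their prerequisites met. (E) is listed later, so (E) next.
(H) now also ready, so the ready set is {(H), (C)}; (H) is listed later → (H).
Next only (C) has its prerequisites met → (C).
(D) needed (C), now all done → (D).
Now (B) and (A) have their prerequisites met. (B) is listed later, so (B) next.
(A) needed (E) and (D), now all done → (A).

(I), (G), (F), (E), (H), (C), (D), (B), (A)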